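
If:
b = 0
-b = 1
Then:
No Solution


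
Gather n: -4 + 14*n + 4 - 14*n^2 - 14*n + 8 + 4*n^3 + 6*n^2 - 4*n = 4*n^3 - 8*n^2 - 4*n + 8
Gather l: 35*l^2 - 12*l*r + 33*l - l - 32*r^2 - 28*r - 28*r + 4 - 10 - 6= 35*l^2 + l*(32 - 12*r) - 32*r^2 - 56*r - 12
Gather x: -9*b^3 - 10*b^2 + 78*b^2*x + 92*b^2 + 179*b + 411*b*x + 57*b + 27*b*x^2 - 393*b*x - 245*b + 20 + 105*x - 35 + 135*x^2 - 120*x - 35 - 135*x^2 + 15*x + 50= -9*b^3 + 82*b^2 + 27*b*x^2 - 9*b + x*(78*b^2 + 18*b)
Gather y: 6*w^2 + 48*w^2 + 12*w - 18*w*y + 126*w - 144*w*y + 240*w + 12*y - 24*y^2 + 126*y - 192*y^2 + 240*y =54*w^2 + 378*w - 216*y^2 + y*(378 - 162*w)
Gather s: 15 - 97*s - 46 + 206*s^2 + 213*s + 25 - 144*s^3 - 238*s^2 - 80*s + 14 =-144*s^3 - 32*s^2 + 36*s + 8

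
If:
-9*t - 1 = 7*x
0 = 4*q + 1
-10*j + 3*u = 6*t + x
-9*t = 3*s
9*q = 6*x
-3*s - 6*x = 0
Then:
No Solution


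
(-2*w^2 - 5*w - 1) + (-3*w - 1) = -2*w^2 - 8*w - 2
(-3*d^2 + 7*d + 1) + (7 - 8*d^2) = -11*d^2 + 7*d + 8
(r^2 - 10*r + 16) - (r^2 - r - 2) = 18 - 9*r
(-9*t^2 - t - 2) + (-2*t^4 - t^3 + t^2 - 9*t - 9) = -2*t^4 - t^3 - 8*t^2 - 10*t - 11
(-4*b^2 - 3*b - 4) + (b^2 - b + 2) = -3*b^2 - 4*b - 2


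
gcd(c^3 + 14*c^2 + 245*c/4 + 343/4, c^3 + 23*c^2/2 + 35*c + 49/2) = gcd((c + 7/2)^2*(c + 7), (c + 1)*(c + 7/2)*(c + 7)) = c^2 + 21*c/2 + 49/2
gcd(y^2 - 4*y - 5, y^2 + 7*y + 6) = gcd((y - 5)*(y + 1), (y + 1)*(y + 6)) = y + 1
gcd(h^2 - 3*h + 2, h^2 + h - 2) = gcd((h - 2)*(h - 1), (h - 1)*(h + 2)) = h - 1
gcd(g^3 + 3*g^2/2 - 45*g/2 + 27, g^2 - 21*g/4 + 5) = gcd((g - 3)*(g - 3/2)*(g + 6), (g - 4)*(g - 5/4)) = 1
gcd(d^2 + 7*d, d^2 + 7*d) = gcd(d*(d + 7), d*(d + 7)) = d^2 + 7*d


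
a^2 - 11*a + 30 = (a - 6)*(a - 5)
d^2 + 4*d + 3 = (d + 1)*(d + 3)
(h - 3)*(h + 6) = h^2 + 3*h - 18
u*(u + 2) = u^2 + 2*u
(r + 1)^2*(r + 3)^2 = r^4 + 8*r^3 + 22*r^2 + 24*r + 9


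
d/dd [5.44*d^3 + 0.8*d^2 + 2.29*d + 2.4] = 16.32*d^2 + 1.6*d + 2.29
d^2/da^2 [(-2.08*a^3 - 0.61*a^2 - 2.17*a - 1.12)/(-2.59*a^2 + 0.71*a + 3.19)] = (-1.77635683940025e-15*a^4 + 67.824004*a^3 + 103.58367*a^2 + 222.212862*a + 22.221464)/(17.373979*a^6 - 14.288253*a^5 - 60.27966*a^4 + 34.838635*a^3 + 74.24406*a^2 - 21.675093*a - 32.461759)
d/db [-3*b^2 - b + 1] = -6*b - 1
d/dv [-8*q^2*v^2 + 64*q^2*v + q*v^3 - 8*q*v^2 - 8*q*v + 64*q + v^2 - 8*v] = -16*q^2*v + 64*q^2 + 3*q*v^2 - 16*q*v - 8*q + 2*v - 8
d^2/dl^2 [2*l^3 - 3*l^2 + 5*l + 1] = 12*l - 6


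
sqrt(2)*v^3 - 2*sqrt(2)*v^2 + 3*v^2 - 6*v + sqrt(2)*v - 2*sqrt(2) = (v - 2)*(v + sqrt(2))*(sqrt(2)*v + 1)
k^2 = k^2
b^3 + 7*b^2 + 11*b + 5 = (b + 1)^2*(b + 5)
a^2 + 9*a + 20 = (a + 4)*(a + 5)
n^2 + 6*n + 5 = (n + 1)*(n + 5)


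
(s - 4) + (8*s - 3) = 9*s - 7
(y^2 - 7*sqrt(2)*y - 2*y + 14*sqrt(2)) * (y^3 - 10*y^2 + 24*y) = y^5 - 12*y^4 - 7*sqrt(2)*y^4 + 44*y^3 + 84*sqrt(2)*y^3 - 308*sqrt(2)*y^2 - 48*y^2 + 336*sqrt(2)*y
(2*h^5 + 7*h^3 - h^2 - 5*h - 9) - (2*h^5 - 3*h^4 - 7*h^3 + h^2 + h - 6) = 3*h^4 + 14*h^3 - 2*h^2 - 6*h - 3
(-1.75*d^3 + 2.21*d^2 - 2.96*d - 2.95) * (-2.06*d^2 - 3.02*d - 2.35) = 3.605*d^5 + 0.7324*d^4 + 3.5359*d^3 + 9.8227*d^2 + 15.865*d + 6.9325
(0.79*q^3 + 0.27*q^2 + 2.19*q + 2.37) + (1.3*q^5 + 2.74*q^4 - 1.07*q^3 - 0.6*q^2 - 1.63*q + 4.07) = 1.3*q^5 + 2.74*q^4 - 0.28*q^3 - 0.33*q^2 + 0.56*q + 6.44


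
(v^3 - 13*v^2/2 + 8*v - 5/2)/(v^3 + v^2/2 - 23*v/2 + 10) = (2*v^2 - 11*v + 5)/(2*v^2 + 3*v - 20)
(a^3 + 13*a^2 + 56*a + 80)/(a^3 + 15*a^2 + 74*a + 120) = (a + 4)/(a + 6)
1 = 1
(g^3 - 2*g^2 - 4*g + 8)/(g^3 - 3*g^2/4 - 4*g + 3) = 4*(g - 2)/(4*g - 3)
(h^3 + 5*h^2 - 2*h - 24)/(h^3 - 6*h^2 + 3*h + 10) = (h^2 + 7*h + 12)/(h^2 - 4*h - 5)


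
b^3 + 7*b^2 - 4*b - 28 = (b - 2)*(b + 2)*(b + 7)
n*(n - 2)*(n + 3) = n^3 + n^2 - 6*n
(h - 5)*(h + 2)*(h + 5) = h^3 + 2*h^2 - 25*h - 50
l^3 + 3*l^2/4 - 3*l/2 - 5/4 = (l - 5/4)*(l + 1)^2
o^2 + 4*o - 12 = (o - 2)*(o + 6)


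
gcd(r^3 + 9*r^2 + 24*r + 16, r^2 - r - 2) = r + 1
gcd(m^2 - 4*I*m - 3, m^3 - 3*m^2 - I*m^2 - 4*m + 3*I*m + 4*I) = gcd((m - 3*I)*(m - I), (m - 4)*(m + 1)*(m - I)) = m - I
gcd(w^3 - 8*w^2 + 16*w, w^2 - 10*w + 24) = w - 4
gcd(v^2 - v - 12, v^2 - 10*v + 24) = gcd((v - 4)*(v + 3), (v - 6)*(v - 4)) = v - 4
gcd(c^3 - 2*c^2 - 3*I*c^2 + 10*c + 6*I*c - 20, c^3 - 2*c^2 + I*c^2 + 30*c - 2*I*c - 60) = c^2 + c*(-2 - 5*I) + 10*I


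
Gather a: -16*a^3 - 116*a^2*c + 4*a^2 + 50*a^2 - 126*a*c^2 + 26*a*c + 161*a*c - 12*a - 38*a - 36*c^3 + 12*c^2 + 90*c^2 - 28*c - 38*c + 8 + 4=-16*a^3 + a^2*(54 - 116*c) + a*(-126*c^2 + 187*c - 50) - 36*c^3 + 102*c^2 - 66*c + 12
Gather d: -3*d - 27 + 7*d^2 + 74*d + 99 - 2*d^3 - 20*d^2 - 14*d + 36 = -2*d^3 - 13*d^2 + 57*d + 108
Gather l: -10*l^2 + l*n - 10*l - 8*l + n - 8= -10*l^2 + l*(n - 18) + n - 8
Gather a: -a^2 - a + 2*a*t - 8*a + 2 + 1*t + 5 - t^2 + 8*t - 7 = -a^2 + a*(2*t - 9) - t^2 + 9*t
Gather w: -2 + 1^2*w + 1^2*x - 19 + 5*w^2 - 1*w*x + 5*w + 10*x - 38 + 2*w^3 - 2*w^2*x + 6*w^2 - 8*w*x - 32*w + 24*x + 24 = 2*w^3 + w^2*(11 - 2*x) + w*(-9*x - 26) + 35*x - 35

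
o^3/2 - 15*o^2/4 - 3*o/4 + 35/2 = (o/2 + 1)*(o - 7)*(o - 5/2)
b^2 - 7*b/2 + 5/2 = (b - 5/2)*(b - 1)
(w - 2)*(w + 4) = w^2 + 2*w - 8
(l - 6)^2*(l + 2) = l^3 - 10*l^2 + 12*l + 72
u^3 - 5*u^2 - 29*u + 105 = (u - 7)*(u - 3)*(u + 5)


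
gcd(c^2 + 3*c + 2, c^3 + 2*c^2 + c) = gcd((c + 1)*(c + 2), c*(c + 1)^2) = c + 1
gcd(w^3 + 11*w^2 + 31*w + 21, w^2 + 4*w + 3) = w^2 + 4*w + 3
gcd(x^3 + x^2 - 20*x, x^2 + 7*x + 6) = 1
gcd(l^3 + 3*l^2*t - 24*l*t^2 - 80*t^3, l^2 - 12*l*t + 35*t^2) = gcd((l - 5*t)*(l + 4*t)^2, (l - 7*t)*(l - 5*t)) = -l + 5*t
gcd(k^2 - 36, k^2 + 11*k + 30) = k + 6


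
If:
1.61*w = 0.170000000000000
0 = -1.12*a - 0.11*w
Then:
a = -0.01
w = 0.11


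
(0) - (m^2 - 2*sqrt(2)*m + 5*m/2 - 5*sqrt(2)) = -m^2 - 5*m/2 + 2*sqrt(2)*m + 5*sqrt(2)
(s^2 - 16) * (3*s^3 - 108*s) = 3*s^5 - 156*s^3 + 1728*s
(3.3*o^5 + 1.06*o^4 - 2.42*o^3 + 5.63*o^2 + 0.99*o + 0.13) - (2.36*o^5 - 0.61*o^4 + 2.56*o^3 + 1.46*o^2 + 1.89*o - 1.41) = 0.94*o^5 + 1.67*o^4 - 4.98*o^3 + 4.17*o^2 - 0.9*o + 1.54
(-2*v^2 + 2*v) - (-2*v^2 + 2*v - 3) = 3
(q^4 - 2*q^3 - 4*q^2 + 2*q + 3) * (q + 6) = q^5 + 4*q^4 - 16*q^3 - 22*q^2 + 15*q + 18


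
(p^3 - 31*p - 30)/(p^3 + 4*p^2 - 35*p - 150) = (p + 1)/(p + 5)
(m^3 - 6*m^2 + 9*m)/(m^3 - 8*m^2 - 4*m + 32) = m*(m^2 - 6*m + 9)/(m^3 - 8*m^2 - 4*m + 32)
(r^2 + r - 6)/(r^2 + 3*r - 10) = (r + 3)/(r + 5)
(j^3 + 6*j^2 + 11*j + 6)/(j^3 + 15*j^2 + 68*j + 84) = (j^2 + 4*j + 3)/(j^2 + 13*j + 42)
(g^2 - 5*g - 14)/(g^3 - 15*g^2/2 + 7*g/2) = 2*(g + 2)/(g*(2*g - 1))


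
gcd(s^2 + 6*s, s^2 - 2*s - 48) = s + 6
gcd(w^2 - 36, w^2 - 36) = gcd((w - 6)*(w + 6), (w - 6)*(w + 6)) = w^2 - 36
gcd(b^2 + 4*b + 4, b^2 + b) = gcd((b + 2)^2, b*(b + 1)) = 1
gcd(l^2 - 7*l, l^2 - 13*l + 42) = l - 7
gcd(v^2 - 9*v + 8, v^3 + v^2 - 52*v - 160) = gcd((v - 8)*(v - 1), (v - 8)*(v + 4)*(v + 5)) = v - 8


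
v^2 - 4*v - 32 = (v - 8)*(v + 4)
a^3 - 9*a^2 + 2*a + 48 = (a - 8)*(a - 3)*(a + 2)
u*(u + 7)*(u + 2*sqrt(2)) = u^3 + 2*sqrt(2)*u^2 + 7*u^2 + 14*sqrt(2)*u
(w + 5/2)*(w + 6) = w^2 + 17*w/2 + 15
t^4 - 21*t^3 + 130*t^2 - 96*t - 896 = (t - 8)^2*(t - 7)*(t + 2)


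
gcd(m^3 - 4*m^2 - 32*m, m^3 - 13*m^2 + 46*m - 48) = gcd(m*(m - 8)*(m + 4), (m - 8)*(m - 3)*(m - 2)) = m - 8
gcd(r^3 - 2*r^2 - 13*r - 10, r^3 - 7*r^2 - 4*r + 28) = r + 2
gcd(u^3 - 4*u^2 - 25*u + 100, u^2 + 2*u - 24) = u - 4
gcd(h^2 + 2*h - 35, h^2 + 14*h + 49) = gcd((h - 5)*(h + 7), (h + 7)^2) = h + 7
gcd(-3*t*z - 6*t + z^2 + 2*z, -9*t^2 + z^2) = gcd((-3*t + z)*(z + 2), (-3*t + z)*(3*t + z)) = -3*t + z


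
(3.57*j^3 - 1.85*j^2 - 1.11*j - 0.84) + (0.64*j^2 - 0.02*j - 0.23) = 3.57*j^3 - 1.21*j^2 - 1.13*j - 1.07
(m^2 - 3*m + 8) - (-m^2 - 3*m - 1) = 2*m^2 + 9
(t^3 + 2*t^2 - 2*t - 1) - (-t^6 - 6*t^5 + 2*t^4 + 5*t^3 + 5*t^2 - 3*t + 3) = t^6 + 6*t^5 - 2*t^4 - 4*t^3 - 3*t^2 + t - 4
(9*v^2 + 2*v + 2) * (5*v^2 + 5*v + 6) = 45*v^4 + 55*v^3 + 74*v^2 + 22*v + 12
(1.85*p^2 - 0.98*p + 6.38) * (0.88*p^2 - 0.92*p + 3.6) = 1.628*p^4 - 2.5644*p^3 + 13.176*p^2 - 9.3976*p + 22.968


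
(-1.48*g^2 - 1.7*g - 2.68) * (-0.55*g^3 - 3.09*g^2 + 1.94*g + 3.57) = 0.814*g^5 + 5.5082*g^4 + 3.8558*g^3 - 0.3004*g^2 - 11.2682*g - 9.5676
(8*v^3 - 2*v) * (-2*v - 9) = -16*v^4 - 72*v^3 + 4*v^2 + 18*v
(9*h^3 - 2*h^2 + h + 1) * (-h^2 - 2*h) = -9*h^5 - 16*h^4 + 3*h^3 - 3*h^2 - 2*h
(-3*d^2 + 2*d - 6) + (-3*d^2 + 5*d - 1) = -6*d^2 + 7*d - 7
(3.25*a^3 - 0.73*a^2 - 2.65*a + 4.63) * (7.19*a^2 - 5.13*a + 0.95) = 23.3675*a^5 - 21.9212*a^4 - 12.2211*a^3 + 46.1907*a^2 - 26.2694*a + 4.3985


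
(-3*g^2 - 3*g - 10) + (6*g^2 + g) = 3*g^2 - 2*g - 10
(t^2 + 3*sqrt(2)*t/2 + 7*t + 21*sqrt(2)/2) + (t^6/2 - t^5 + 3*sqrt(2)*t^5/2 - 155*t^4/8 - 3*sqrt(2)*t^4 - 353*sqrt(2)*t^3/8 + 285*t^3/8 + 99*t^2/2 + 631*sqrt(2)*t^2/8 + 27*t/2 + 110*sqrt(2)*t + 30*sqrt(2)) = t^6/2 - t^5 + 3*sqrt(2)*t^5/2 - 155*t^4/8 - 3*sqrt(2)*t^4 - 353*sqrt(2)*t^3/8 + 285*t^3/8 + 101*t^2/2 + 631*sqrt(2)*t^2/8 + 41*t/2 + 223*sqrt(2)*t/2 + 81*sqrt(2)/2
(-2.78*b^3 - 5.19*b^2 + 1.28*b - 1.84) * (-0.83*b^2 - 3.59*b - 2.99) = 2.3074*b^5 + 14.2879*b^4 + 25.8819*b^3 + 12.4501*b^2 + 2.7784*b + 5.5016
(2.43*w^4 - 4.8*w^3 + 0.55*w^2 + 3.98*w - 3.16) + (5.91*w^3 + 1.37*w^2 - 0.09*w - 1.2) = 2.43*w^4 + 1.11*w^3 + 1.92*w^2 + 3.89*w - 4.36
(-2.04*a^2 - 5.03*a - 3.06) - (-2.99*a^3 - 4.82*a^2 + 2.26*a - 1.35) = 2.99*a^3 + 2.78*a^2 - 7.29*a - 1.71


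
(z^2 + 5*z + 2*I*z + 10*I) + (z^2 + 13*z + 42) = 2*z^2 + 18*z + 2*I*z + 42 + 10*I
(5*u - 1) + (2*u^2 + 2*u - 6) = 2*u^2 + 7*u - 7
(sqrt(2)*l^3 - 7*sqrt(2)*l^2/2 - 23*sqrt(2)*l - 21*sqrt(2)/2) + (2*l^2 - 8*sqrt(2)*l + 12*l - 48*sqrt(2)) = sqrt(2)*l^3 - 7*sqrt(2)*l^2/2 + 2*l^2 - 31*sqrt(2)*l + 12*l - 117*sqrt(2)/2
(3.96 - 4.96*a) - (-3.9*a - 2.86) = 6.82 - 1.06*a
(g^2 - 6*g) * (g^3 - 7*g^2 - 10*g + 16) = g^5 - 13*g^4 + 32*g^3 + 76*g^2 - 96*g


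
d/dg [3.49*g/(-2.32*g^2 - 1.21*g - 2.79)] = (8.0968*g^2 + 4.2229*g + 9.7371)*(-2.32*g^2 + g*(4.64*g + 1.21) - 1.21*g - 2.79)/(2.32*g^2 + 1.21*g + 2.79)^3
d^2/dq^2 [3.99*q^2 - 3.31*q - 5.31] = 7.98000000000000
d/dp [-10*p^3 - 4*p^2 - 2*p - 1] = -30*p^2 - 8*p - 2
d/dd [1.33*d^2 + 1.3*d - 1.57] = 2.66*d + 1.3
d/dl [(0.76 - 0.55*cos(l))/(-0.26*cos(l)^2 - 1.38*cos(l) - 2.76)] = (0.143*cos(l)^2 - 0.3952*cos(l) - 2.5668)*sin(l)/(0.0676*cos(l)^4 + 0.7176*cos(l)^3 + 3.3396*cos(l)^2 + 7.6176*cos(l) + 7.6176)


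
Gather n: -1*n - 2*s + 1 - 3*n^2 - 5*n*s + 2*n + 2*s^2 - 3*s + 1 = -3*n^2 + n*(1 - 5*s) + 2*s^2 - 5*s + 2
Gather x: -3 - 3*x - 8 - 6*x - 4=-9*x - 15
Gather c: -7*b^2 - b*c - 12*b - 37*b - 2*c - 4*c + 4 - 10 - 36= -7*b^2 - 49*b + c*(-b - 6) - 42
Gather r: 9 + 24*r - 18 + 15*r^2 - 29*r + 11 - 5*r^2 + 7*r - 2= 10*r^2 + 2*r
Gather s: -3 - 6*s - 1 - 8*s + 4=-14*s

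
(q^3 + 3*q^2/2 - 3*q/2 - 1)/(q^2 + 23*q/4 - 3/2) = 2*(2*q^3 + 3*q^2 - 3*q - 2)/(4*q^2 + 23*q - 6)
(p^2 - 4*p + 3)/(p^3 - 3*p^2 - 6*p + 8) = (p - 3)/(p^2 - 2*p - 8)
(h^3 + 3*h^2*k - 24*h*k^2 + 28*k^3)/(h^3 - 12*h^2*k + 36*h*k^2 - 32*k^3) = (h + 7*k)/(h - 8*k)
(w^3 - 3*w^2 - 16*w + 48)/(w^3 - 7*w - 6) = (w^2 - 16)/(w^2 + 3*w + 2)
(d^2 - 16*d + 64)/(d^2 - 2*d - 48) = (d - 8)/(d + 6)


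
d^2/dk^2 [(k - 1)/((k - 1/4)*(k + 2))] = 8*(16*k^3 - 48*k^2 - 60*k - 43)/(64*k^6 + 336*k^5 + 492*k^4 + 7*k^3 - 246*k^2 + 84*k - 8)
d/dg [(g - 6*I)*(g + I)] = 2*g - 5*I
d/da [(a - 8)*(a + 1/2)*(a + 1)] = 3*a^2 - 13*a - 23/2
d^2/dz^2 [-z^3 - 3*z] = -6*z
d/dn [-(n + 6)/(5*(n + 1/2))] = 22/(5*(4*n^2 + 4*n + 1))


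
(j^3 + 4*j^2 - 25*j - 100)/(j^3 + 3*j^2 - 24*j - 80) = (j + 5)/(j + 4)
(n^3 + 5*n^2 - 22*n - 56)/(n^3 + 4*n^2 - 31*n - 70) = (n - 4)/(n - 5)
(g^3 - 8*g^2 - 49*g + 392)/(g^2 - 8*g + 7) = (g^2 - g - 56)/(g - 1)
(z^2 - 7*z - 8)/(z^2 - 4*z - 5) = (z - 8)/(z - 5)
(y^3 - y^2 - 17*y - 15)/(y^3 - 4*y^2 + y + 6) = (y^2 - 2*y - 15)/(y^2 - 5*y + 6)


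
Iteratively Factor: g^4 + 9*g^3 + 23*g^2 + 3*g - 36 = (g - 1)*(g^3 + 10*g^2 + 33*g + 36) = (g - 1)*(g + 3)*(g^2 + 7*g + 12) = (g - 1)*(g + 3)*(g + 4)*(g + 3)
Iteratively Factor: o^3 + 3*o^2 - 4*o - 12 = (o + 2)*(o^2 + o - 6) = (o - 2)*(o + 2)*(o + 3)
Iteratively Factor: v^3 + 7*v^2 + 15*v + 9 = (v + 3)*(v^2 + 4*v + 3) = (v + 3)^2*(v + 1)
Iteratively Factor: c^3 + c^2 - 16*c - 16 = (c - 4)*(c^2 + 5*c + 4) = (c - 4)*(c + 1)*(c + 4)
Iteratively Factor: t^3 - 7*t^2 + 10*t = (t - 5)*(t^2 - 2*t) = (t - 5)*(t - 2)*(t)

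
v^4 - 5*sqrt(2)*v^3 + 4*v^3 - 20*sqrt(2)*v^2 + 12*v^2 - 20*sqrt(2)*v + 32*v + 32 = (v + 2)^2*(v - 4*sqrt(2))*(v - sqrt(2))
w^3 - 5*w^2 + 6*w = w*(w - 3)*(w - 2)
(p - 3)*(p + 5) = p^2 + 2*p - 15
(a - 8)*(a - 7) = a^2 - 15*a + 56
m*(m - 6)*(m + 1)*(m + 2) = m^4 - 3*m^3 - 16*m^2 - 12*m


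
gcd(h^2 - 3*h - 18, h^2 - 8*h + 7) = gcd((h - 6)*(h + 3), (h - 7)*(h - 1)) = 1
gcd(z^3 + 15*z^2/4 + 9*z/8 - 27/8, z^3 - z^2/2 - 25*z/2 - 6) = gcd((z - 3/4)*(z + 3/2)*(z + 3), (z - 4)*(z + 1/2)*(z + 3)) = z + 3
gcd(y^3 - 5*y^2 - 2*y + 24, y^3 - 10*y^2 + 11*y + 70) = y + 2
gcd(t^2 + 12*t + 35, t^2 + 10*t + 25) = t + 5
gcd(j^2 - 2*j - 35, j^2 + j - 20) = j + 5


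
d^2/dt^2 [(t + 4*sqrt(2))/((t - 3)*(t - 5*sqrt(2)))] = 2*(-(t - 3)^2*(t - 5*sqrt(2)) + (t - 3)^2*(t + 4*sqrt(2)) - (t - 3)*(t - 5*sqrt(2))^2 + (t - 3)*(t - 5*sqrt(2))*(t + 4*sqrt(2)) + (t - 5*sqrt(2))^2*(t + 4*sqrt(2)))/((t - 3)^3*(t - 5*sqrt(2))^3)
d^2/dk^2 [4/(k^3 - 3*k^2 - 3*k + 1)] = 24*((1 - k)*(k^3 - 3*k^2 - 3*k + 1) + 3*(-k^2 + 2*k + 1)^2)/(k^3 - 3*k^2 - 3*k + 1)^3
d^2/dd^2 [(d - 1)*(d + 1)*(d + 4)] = 6*d + 8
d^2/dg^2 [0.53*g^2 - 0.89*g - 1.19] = 1.06000000000000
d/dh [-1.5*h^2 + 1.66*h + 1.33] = 1.66 - 3.0*h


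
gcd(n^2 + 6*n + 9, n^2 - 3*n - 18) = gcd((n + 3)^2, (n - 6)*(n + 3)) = n + 3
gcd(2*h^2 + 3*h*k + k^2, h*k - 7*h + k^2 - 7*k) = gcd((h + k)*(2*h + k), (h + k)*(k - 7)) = h + k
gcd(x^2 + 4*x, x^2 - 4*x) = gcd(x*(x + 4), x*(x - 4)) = x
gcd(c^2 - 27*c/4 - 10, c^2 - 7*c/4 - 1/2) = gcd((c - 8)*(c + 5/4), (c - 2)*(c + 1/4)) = 1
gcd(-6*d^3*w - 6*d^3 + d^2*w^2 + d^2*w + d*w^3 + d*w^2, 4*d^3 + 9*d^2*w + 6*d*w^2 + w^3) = 1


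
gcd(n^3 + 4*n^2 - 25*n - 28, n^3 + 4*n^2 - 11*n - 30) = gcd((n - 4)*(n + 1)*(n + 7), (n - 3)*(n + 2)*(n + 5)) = 1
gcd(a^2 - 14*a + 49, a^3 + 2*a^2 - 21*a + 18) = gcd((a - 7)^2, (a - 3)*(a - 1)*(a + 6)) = 1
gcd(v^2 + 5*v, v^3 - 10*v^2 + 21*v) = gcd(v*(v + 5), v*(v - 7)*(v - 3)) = v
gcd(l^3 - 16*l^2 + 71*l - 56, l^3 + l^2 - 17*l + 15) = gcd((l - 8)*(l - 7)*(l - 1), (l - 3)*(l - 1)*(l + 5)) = l - 1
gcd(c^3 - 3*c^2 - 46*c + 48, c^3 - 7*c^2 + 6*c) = c - 1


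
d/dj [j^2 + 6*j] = 2*j + 6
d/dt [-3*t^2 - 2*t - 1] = -6*t - 2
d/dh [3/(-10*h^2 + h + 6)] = 3*(20*h - 1)/(-10*h^2 + h + 6)^2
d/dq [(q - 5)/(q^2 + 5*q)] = (-q^2 + 10*q + 25)/(q^2*(q^2 + 10*q + 25))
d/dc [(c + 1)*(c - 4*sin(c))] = c - (c + 1)*(4*cos(c) - 1) - 4*sin(c)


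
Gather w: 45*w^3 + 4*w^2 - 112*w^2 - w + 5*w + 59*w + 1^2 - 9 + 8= 45*w^3 - 108*w^2 + 63*w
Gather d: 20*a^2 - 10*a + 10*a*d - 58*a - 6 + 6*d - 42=20*a^2 - 68*a + d*(10*a + 6) - 48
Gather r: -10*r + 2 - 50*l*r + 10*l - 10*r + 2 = 10*l + r*(-50*l - 20) + 4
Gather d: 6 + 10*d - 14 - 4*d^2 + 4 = -4*d^2 + 10*d - 4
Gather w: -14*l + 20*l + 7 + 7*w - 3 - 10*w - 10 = 6*l - 3*w - 6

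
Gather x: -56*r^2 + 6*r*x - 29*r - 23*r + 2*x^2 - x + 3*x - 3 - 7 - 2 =-56*r^2 - 52*r + 2*x^2 + x*(6*r + 2) - 12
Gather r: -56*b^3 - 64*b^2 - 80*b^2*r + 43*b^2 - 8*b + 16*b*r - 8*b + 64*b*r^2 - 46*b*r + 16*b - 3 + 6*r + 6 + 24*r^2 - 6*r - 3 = -56*b^3 - 21*b^2 + r^2*(64*b + 24) + r*(-80*b^2 - 30*b)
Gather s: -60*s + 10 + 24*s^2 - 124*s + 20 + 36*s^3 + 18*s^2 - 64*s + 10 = 36*s^3 + 42*s^2 - 248*s + 40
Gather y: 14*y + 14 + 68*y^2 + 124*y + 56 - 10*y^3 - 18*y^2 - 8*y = -10*y^3 + 50*y^2 + 130*y + 70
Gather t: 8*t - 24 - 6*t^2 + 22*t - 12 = -6*t^2 + 30*t - 36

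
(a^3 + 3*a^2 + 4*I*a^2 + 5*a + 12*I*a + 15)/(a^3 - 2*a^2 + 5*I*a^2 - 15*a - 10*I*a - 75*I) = (a - I)/(a - 5)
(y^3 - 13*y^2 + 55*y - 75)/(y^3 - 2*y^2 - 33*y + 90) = (y - 5)/(y + 6)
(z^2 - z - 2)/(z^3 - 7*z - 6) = (z - 2)/(z^2 - z - 6)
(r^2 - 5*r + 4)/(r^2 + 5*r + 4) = (r^2 - 5*r + 4)/(r^2 + 5*r + 4)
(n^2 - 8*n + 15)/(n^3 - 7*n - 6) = (n - 5)/(n^2 + 3*n + 2)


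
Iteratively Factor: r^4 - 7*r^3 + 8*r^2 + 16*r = (r + 1)*(r^3 - 8*r^2 + 16*r) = (r - 4)*(r + 1)*(r^2 - 4*r) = (r - 4)^2*(r + 1)*(r)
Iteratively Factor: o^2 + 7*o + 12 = (o + 4)*(o + 3)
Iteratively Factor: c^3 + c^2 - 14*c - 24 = (c + 3)*(c^2 - 2*c - 8) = (c + 2)*(c + 3)*(c - 4)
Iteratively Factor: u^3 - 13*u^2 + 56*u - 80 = (u - 4)*(u^2 - 9*u + 20) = (u - 5)*(u - 4)*(u - 4)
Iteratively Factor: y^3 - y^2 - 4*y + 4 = (y - 1)*(y^2 - 4) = (y - 1)*(y + 2)*(y - 2)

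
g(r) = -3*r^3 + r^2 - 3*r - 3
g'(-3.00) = -90.00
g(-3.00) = 96.00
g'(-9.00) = -750.00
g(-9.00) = 2292.00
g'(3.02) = -79.04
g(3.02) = -85.57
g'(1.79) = -28.26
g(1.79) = -22.37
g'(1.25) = -14.56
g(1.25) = -11.05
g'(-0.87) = -11.55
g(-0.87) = 2.34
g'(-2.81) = -79.68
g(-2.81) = 79.89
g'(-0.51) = -6.36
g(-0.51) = -0.81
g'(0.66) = -5.60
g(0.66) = -5.41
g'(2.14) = -39.94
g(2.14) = -34.24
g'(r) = -9*r^2 + 2*r - 3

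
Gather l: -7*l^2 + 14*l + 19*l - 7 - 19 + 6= -7*l^2 + 33*l - 20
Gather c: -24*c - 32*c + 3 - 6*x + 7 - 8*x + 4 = -56*c - 14*x + 14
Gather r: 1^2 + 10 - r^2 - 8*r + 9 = -r^2 - 8*r + 20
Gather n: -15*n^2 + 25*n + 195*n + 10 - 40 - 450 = -15*n^2 + 220*n - 480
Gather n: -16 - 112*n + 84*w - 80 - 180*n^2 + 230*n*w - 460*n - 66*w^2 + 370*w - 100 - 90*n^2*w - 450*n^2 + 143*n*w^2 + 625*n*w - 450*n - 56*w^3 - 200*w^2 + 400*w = n^2*(-90*w - 630) + n*(143*w^2 + 855*w - 1022) - 56*w^3 - 266*w^2 + 854*w - 196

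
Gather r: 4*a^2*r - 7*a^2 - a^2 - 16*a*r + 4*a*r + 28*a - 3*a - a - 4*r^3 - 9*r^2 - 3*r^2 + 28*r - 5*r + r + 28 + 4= -8*a^2 + 24*a - 4*r^3 - 12*r^2 + r*(4*a^2 - 12*a + 24) + 32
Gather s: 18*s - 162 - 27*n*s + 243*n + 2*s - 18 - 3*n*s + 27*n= 270*n + s*(20 - 30*n) - 180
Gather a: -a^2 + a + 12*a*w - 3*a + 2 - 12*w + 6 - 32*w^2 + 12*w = -a^2 + a*(12*w - 2) - 32*w^2 + 8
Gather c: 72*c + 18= 72*c + 18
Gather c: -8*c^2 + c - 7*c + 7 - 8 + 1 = -8*c^2 - 6*c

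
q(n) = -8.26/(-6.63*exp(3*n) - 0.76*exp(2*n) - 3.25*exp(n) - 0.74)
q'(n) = -8.26*(19.89*exp(3*n) + 1.52*exp(2*n) + 3.25*exp(n))/(-6.63*exp(3*n) - 0.76*exp(2*n) - 3.25*exp(n) - 0.74)^2 = (-164.2914*exp(2*n) - 12.5552*exp(n) - 26.845)*exp(n)/(6.63*exp(3*n) + 0.76*exp(2*n) + 3.25*exp(n) + 0.74)^2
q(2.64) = 0.00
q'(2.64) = -0.00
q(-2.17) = 7.30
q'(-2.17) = -2.72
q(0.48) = 0.23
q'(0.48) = -0.60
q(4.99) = 0.00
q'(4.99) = -0.00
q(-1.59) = 5.54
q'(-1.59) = -3.33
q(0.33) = 0.34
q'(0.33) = -0.83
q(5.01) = 0.00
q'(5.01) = -0.00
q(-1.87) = 6.44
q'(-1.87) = -3.06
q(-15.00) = 11.16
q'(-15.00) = 0.00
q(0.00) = 0.73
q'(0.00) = -1.57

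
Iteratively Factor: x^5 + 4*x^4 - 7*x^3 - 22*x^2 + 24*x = (x + 3)*(x^4 + x^3 - 10*x^2 + 8*x) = (x - 1)*(x + 3)*(x^3 + 2*x^2 - 8*x) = x*(x - 1)*(x + 3)*(x^2 + 2*x - 8) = x*(x - 1)*(x + 3)*(x + 4)*(x - 2)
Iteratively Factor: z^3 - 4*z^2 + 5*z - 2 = (z - 1)*(z^2 - 3*z + 2) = (z - 2)*(z - 1)*(z - 1)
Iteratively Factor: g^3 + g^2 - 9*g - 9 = (g - 3)*(g^2 + 4*g + 3) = (g - 3)*(g + 3)*(g + 1)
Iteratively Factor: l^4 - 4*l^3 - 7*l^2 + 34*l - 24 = (l + 3)*(l^3 - 7*l^2 + 14*l - 8) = (l - 1)*(l + 3)*(l^2 - 6*l + 8) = (l - 2)*(l - 1)*(l + 3)*(l - 4)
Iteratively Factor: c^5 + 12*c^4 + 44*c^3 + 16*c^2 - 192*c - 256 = (c + 4)*(c^4 + 8*c^3 + 12*c^2 - 32*c - 64) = (c + 4)^2*(c^3 + 4*c^2 - 4*c - 16) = (c + 2)*(c + 4)^2*(c^2 + 2*c - 8) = (c - 2)*(c + 2)*(c + 4)^2*(c + 4)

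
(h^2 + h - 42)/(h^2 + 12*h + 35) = (h - 6)/(h + 5)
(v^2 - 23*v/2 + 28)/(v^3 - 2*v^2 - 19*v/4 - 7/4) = 2*(v - 8)/(2*v^2 + 3*v + 1)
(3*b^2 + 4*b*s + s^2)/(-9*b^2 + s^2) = (b + s)/(-3*b + s)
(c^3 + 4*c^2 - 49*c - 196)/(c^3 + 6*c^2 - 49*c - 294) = (c + 4)/(c + 6)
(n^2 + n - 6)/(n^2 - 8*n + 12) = (n + 3)/(n - 6)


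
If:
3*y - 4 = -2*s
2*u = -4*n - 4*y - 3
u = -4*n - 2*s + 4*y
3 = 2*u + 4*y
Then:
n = -3/2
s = 25/12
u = 29/18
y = -1/18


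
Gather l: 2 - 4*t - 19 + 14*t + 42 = 10*t + 25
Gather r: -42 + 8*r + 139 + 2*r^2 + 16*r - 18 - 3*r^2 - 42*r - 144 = -r^2 - 18*r - 65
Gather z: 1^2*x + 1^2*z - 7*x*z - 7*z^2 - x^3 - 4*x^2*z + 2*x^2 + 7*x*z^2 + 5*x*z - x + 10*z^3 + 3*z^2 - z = -x^3 + 2*x^2 + 10*z^3 + z^2*(7*x - 4) + z*(-4*x^2 - 2*x)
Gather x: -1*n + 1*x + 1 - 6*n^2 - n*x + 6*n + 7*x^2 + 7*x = -6*n^2 + 5*n + 7*x^2 + x*(8 - n) + 1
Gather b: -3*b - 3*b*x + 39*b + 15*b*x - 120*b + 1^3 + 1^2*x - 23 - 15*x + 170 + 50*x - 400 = b*(12*x - 84) + 36*x - 252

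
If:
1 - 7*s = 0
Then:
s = 1/7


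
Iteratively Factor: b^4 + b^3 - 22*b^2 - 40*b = (b + 4)*(b^3 - 3*b^2 - 10*b) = (b + 2)*(b + 4)*(b^2 - 5*b) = (b - 5)*(b + 2)*(b + 4)*(b)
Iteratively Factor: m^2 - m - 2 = (m - 2)*(m + 1)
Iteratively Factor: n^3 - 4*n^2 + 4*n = (n)*(n^2 - 4*n + 4) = n*(n - 2)*(n - 2)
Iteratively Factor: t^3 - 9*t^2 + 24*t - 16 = (t - 4)*(t^2 - 5*t + 4) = (t - 4)*(t - 1)*(t - 4)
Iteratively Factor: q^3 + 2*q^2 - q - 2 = (q + 2)*(q^2 - 1) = (q + 1)*(q + 2)*(q - 1)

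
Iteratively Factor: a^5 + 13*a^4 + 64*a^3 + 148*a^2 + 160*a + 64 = (a + 4)*(a^4 + 9*a^3 + 28*a^2 + 36*a + 16) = (a + 2)*(a + 4)*(a^3 + 7*a^2 + 14*a + 8) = (a + 2)^2*(a + 4)*(a^2 + 5*a + 4) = (a + 2)^2*(a + 4)^2*(a + 1)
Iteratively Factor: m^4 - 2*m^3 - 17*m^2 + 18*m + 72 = (m + 2)*(m^3 - 4*m^2 - 9*m + 36) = (m - 3)*(m + 2)*(m^2 - m - 12) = (m - 3)*(m + 2)*(m + 3)*(m - 4)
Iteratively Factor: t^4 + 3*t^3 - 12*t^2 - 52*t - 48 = (t + 3)*(t^3 - 12*t - 16) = (t + 2)*(t + 3)*(t^2 - 2*t - 8) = (t + 2)^2*(t + 3)*(t - 4)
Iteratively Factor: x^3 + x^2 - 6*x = (x + 3)*(x^2 - 2*x) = (x - 2)*(x + 3)*(x)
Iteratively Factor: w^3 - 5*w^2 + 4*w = (w - 4)*(w^2 - w) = w*(w - 4)*(w - 1)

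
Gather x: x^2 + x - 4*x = x^2 - 3*x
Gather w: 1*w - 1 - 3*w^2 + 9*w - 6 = -3*w^2 + 10*w - 7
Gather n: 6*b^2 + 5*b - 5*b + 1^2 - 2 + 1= 6*b^2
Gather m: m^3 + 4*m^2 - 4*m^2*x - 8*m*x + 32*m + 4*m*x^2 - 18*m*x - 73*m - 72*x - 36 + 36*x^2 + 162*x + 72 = m^3 + m^2*(4 - 4*x) + m*(4*x^2 - 26*x - 41) + 36*x^2 + 90*x + 36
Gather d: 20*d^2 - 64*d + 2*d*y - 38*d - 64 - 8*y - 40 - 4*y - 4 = 20*d^2 + d*(2*y - 102) - 12*y - 108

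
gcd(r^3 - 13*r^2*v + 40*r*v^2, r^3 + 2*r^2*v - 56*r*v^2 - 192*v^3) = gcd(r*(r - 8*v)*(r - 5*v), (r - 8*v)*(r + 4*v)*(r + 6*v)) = r - 8*v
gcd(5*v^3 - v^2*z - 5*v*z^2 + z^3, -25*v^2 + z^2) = -5*v + z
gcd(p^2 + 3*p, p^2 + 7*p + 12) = p + 3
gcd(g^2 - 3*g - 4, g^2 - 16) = g - 4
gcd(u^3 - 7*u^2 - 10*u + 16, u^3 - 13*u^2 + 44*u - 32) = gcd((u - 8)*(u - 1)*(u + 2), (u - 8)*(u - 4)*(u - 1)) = u^2 - 9*u + 8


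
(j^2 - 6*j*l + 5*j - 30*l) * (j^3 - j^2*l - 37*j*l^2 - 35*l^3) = j^5 - 7*j^4*l + 5*j^4 - 31*j^3*l^2 - 35*j^3*l + 187*j^2*l^3 - 155*j^2*l^2 + 210*j*l^4 + 935*j*l^3 + 1050*l^4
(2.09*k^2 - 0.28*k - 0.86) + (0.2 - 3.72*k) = 2.09*k^2 - 4.0*k - 0.66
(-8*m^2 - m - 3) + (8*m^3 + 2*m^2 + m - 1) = 8*m^3 - 6*m^2 - 4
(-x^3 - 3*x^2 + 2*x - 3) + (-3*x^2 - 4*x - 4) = -x^3 - 6*x^2 - 2*x - 7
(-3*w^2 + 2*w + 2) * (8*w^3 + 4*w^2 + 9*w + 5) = -24*w^5 + 4*w^4 - 3*w^3 + 11*w^2 + 28*w + 10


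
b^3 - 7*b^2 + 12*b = b*(b - 4)*(b - 3)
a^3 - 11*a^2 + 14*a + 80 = (a - 8)*(a - 5)*(a + 2)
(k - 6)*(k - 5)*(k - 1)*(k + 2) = k^4 - 10*k^3 + 17*k^2 + 52*k - 60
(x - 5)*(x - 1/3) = x^2 - 16*x/3 + 5/3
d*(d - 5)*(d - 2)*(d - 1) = d^4 - 8*d^3 + 17*d^2 - 10*d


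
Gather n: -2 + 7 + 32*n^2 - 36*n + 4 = 32*n^2 - 36*n + 9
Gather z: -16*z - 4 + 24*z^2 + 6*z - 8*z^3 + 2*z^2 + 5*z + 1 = -8*z^3 + 26*z^2 - 5*z - 3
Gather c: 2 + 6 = 8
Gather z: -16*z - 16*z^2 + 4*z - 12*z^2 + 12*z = -28*z^2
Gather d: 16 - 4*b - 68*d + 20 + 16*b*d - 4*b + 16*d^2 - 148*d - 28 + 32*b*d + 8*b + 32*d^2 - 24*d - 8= 48*d^2 + d*(48*b - 240)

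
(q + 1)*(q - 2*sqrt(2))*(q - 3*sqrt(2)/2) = q^3 - 7*sqrt(2)*q^2/2 + q^2 - 7*sqrt(2)*q/2 + 6*q + 6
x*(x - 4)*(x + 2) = x^3 - 2*x^2 - 8*x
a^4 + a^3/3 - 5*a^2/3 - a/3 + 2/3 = (a - 1)*(a - 2/3)*(a + 1)^2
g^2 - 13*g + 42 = (g - 7)*(g - 6)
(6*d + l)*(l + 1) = 6*d*l + 6*d + l^2 + l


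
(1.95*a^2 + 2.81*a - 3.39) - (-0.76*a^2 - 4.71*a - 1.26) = 2.71*a^2 + 7.52*a - 2.13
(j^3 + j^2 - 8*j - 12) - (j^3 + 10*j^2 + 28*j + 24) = -9*j^2 - 36*j - 36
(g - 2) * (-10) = 20 - 10*g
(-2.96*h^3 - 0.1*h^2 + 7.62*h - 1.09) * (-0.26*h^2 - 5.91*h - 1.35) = 0.7696*h^5 + 17.5196*h^4 + 2.6058*h^3 - 44.6158*h^2 - 3.8451*h + 1.4715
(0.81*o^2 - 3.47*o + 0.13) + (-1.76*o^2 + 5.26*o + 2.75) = -0.95*o^2 + 1.79*o + 2.88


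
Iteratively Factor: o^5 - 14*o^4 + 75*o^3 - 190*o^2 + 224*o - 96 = (o - 3)*(o^4 - 11*o^3 + 42*o^2 - 64*o + 32) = (o - 3)*(o - 2)*(o^3 - 9*o^2 + 24*o - 16) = (o - 3)*(o - 2)*(o - 1)*(o^2 - 8*o + 16) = (o - 4)*(o - 3)*(o - 2)*(o - 1)*(o - 4)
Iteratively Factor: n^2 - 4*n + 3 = (n - 1)*(n - 3)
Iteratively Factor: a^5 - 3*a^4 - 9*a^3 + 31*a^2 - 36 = (a + 1)*(a^4 - 4*a^3 - 5*a^2 + 36*a - 36) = (a + 1)*(a + 3)*(a^3 - 7*a^2 + 16*a - 12) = (a - 3)*(a + 1)*(a + 3)*(a^2 - 4*a + 4) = (a - 3)*(a - 2)*(a + 1)*(a + 3)*(a - 2)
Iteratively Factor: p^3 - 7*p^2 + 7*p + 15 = (p - 5)*(p^2 - 2*p - 3) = (p - 5)*(p + 1)*(p - 3)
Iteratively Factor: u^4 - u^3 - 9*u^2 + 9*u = (u + 3)*(u^3 - 4*u^2 + 3*u) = u*(u + 3)*(u^2 - 4*u + 3) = u*(u - 1)*(u + 3)*(u - 3)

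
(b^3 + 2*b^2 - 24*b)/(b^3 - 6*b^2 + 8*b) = (b + 6)/(b - 2)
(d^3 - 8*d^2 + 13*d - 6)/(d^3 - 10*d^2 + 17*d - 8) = (d - 6)/(d - 8)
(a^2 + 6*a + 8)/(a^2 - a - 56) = (a^2 + 6*a + 8)/(a^2 - a - 56)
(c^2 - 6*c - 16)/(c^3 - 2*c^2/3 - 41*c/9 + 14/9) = 9*(c - 8)/(9*c^2 - 24*c + 7)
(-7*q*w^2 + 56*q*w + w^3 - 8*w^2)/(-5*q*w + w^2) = (7*q*w - 56*q - w^2 + 8*w)/(5*q - w)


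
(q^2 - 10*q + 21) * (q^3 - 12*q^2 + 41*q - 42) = q^5 - 22*q^4 + 182*q^3 - 704*q^2 + 1281*q - 882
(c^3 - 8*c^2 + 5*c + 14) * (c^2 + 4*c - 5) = c^5 - 4*c^4 - 32*c^3 + 74*c^2 + 31*c - 70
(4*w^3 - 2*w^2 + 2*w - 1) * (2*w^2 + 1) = 8*w^5 - 4*w^4 + 8*w^3 - 4*w^2 + 2*w - 1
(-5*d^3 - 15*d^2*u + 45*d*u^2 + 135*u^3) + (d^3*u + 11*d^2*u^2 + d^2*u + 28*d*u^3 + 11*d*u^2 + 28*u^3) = d^3*u - 5*d^3 + 11*d^2*u^2 - 14*d^2*u + 28*d*u^3 + 56*d*u^2 + 163*u^3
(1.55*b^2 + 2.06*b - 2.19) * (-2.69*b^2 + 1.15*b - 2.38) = -4.1695*b^4 - 3.7589*b^3 + 4.5711*b^2 - 7.4213*b + 5.2122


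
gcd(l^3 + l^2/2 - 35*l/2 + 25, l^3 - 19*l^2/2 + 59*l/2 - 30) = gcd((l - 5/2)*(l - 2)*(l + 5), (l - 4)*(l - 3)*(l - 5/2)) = l - 5/2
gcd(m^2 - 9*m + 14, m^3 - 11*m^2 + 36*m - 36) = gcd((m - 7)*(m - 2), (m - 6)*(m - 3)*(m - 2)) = m - 2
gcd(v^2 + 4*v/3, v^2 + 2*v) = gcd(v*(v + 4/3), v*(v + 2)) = v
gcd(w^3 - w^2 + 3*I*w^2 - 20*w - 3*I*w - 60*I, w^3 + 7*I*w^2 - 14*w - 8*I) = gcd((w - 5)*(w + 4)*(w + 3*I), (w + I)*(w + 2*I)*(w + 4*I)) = 1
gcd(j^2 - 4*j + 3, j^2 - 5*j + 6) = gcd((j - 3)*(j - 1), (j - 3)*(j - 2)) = j - 3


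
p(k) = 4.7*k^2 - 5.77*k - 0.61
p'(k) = 9.4*k - 5.77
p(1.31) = -0.10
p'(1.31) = 6.54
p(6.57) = 164.36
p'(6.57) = 55.99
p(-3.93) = 94.66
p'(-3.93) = -42.71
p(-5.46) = 171.01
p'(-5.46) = -57.09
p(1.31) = -0.10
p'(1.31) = 6.54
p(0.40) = -2.17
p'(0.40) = -2.01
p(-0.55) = 3.99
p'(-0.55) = -10.94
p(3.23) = 29.79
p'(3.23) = 24.59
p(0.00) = -0.61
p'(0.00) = -5.77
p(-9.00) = 432.02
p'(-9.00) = -90.37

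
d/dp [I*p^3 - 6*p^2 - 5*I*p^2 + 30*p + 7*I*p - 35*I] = 3*I*p^2 - 12*p - 10*I*p + 30 + 7*I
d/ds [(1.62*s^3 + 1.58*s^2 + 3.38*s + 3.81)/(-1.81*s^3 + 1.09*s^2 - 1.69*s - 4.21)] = (-1.77635683940025e-15*s^5 + 4.6256*s^4 + 6.76*s^3 - 6.1267*s^2 - 21.6094*s - 7.7909)/(3.2761*s^6 - 3.9458*s^5 + 7.3059*s^4 + 11.556*s^3 - 6.3217*s^2 + 14.2298*s + 17.7241)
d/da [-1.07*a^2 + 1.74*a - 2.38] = 1.74 - 2.14*a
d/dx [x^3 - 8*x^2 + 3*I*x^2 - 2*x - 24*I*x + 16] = 3*x^2 + x*(-16 + 6*I) - 2 - 24*I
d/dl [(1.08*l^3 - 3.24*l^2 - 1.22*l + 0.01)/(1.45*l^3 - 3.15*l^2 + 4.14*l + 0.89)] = (8.88178419700125e-16*l^5 + 1.296*l^4 + 12.4804*l^3 - 14.4165*l^2 - 5.7042*l - 1.1272)/(2.1025*l^6 - 9.135*l^5 + 21.9285*l^4 - 23.501*l^3 + 11.5326*l^2 + 7.3692*l + 0.7921)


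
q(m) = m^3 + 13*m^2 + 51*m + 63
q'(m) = 3*m^2 + 26*m + 51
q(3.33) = 413.91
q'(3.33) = 170.85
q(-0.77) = 30.98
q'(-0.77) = 32.76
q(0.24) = 76.00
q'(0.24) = 57.41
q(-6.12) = 8.57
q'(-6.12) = 4.24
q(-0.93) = 26.01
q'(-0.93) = 29.41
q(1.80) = 202.75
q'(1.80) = 107.52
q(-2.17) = 3.33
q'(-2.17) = 8.71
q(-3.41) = 0.60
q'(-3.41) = -2.78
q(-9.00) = -72.00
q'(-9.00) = 60.00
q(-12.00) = -405.00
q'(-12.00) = 171.00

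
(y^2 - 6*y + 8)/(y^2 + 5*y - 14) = (y - 4)/(y + 7)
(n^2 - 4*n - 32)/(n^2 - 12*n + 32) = (n + 4)/(n - 4)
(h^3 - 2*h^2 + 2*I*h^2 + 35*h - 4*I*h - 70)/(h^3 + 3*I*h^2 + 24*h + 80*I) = (h^2 + h*(-2 + 7*I) - 14*I)/(h^2 + 8*I*h - 16)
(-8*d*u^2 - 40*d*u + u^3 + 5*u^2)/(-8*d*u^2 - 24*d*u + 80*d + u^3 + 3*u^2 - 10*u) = u/(u - 2)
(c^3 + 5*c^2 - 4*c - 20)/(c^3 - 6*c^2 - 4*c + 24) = (c + 5)/(c - 6)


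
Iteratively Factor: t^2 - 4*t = (t)*(t - 4)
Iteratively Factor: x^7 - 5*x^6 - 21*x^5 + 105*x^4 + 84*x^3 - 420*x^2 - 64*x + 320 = (x - 1)*(x^6 - 4*x^5 - 25*x^4 + 80*x^3 + 164*x^2 - 256*x - 320) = (x - 1)*(x + 1)*(x^5 - 5*x^4 - 20*x^3 + 100*x^2 + 64*x - 320) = (x - 1)*(x + 1)*(x + 2)*(x^4 - 7*x^3 - 6*x^2 + 112*x - 160) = (x - 4)*(x - 1)*(x + 1)*(x + 2)*(x^3 - 3*x^2 - 18*x + 40) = (x - 4)*(x - 1)*(x + 1)*(x + 2)*(x + 4)*(x^2 - 7*x + 10) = (x - 4)*(x - 2)*(x - 1)*(x + 1)*(x + 2)*(x + 4)*(x - 5)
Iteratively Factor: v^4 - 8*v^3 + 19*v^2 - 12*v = (v - 3)*(v^3 - 5*v^2 + 4*v) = v*(v - 3)*(v^2 - 5*v + 4) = v*(v - 4)*(v - 3)*(v - 1)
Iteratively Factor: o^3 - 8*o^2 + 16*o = (o - 4)*(o^2 - 4*o) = (o - 4)^2*(o)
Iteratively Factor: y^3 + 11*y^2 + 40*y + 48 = (y + 3)*(y^2 + 8*y + 16) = (y + 3)*(y + 4)*(y + 4)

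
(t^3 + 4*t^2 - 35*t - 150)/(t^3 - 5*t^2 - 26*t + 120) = (t + 5)/(t - 4)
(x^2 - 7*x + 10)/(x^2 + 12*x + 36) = (x^2 - 7*x + 10)/(x^2 + 12*x + 36)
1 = 1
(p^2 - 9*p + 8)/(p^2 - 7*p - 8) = (p - 1)/(p + 1)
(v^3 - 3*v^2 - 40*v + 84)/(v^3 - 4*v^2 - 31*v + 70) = (v + 6)/(v + 5)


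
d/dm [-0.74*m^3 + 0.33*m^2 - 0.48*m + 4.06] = -2.22*m^2 + 0.66*m - 0.48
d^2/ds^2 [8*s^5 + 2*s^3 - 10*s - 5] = 160*s^3 + 12*s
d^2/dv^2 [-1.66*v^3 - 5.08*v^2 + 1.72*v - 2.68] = -9.96*v - 10.16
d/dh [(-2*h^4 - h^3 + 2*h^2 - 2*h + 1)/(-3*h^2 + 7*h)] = (12*h^5 - 39*h^4 - 14*h^3 + 8*h^2 + 6*h - 7)/(h^2*(9*h^2 - 42*h + 49))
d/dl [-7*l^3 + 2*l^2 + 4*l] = -21*l^2 + 4*l + 4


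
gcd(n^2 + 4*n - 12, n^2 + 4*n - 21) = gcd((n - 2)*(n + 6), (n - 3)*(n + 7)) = 1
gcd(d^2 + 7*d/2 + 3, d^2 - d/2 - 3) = d + 3/2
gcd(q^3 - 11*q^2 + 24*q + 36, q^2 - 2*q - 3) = q + 1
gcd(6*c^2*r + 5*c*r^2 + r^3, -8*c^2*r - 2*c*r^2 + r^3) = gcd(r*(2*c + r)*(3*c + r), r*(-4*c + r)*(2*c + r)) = 2*c*r + r^2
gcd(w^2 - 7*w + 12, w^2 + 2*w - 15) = w - 3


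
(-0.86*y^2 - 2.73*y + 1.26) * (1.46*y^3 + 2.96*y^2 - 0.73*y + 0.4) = -1.2556*y^5 - 6.5314*y^4 - 5.6134*y^3 + 5.3785*y^2 - 2.0118*y + 0.504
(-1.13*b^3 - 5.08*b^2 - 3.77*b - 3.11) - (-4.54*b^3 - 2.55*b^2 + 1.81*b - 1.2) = 3.41*b^3 - 2.53*b^2 - 5.58*b - 1.91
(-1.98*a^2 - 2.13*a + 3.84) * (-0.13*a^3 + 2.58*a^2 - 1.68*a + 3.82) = 0.2574*a^5 - 4.8315*a^4 - 2.6682*a^3 + 5.922*a^2 - 14.5878*a + 14.6688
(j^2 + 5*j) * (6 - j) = -j^3 + j^2 + 30*j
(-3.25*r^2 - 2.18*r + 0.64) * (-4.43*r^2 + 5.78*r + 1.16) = 14.3975*r^4 - 9.1276*r^3 - 19.2056*r^2 + 1.1704*r + 0.7424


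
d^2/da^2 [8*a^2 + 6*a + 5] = 16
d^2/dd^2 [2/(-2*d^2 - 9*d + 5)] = 4*(4*d^2 + 18*d - (4*d + 9)^2 - 10)/(2*d^2 + 9*d - 5)^3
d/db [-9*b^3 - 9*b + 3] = -27*b^2 - 9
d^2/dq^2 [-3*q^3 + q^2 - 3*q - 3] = 2 - 18*q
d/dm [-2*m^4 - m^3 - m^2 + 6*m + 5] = -8*m^3 - 3*m^2 - 2*m + 6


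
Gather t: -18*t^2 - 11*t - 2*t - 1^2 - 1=-18*t^2 - 13*t - 2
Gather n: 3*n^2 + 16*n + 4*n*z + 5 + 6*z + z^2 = 3*n^2 + n*(4*z + 16) + z^2 + 6*z + 5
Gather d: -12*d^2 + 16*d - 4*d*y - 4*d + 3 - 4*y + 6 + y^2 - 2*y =-12*d^2 + d*(12 - 4*y) + y^2 - 6*y + 9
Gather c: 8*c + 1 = 8*c + 1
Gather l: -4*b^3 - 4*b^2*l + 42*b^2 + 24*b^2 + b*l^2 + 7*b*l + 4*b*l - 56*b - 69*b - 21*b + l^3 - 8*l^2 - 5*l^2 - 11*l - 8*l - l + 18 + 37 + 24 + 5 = -4*b^3 + 66*b^2 - 146*b + l^3 + l^2*(b - 13) + l*(-4*b^2 + 11*b - 20) + 84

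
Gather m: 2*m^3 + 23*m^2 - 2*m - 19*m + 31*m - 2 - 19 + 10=2*m^3 + 23*m^2 + 10*m - 11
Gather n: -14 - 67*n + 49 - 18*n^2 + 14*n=-18*n^2 - 53*n + 35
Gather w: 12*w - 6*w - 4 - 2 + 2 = 6*w - 4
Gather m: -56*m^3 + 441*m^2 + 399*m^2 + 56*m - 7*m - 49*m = -56*m^3 + 840*m^2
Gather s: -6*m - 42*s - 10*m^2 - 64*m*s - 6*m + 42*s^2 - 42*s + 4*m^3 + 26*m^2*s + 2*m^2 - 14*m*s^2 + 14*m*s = 4*m^3 - 8*m^2 - 12*m + s^2*(42 - 14*m) + s*(26*m^2 - 50*m - 84)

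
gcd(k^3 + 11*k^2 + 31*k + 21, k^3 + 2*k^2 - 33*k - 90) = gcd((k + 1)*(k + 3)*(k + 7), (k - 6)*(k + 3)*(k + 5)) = k + 3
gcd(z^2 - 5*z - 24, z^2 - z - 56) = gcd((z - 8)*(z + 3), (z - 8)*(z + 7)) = z - 8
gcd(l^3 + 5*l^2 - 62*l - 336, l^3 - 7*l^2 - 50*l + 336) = l^2 - l - 56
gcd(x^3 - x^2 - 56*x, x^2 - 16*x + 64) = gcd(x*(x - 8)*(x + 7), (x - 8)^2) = x - 8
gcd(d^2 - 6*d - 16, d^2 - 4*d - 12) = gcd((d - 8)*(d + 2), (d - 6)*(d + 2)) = d + 2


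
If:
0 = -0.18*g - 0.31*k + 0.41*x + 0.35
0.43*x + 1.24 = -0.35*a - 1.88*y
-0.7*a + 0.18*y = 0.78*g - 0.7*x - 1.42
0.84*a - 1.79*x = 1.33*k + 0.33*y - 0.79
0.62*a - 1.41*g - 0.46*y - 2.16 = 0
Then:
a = 2.30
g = -0.13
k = 1.77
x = 0.42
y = -1.18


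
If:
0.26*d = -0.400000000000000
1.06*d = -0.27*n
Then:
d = -1.54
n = 6.04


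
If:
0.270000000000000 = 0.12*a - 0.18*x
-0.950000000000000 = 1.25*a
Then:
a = -0.76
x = -2.01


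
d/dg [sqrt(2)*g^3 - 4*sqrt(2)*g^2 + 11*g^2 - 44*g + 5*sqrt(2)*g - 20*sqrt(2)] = 3*sqrt(2)*g^2 - 8*sqrt(2)*g + 22*g - 44 + 5*sqrt(2)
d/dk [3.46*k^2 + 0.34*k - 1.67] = 6.92*k + 0.34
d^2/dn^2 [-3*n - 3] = 0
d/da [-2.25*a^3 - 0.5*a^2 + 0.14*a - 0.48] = -6.75*a^2 - 1.0*a + 0.14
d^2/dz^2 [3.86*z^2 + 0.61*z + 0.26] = 7.72000000000000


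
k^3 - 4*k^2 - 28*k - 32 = (k - 8)*(k + 2)^2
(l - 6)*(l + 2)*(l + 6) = l^3 + 2*l^2 - 36*l - 72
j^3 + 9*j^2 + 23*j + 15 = (j + 1)*(j + 3)*(j + 5)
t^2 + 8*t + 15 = (t + 3)*(t + 5)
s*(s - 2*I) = s^2 - 2*I*s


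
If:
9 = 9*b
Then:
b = 1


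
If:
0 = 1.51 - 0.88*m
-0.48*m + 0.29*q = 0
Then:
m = 1.72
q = 2.84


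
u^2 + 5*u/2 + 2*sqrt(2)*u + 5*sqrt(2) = (u + 5/2)*(u + 2*sqrt(2))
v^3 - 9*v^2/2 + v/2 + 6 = (v - 4)*(v - 3/2)*(v + 1)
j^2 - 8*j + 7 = (j - 7)*(j - 1)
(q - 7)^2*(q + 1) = q^3 - 13*q^2 + 35*q + 49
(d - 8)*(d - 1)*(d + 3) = d^3 - 6*d^2 - 19*d + 24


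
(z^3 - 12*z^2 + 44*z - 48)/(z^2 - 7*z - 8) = (-z^3 + 12*z^2 - 44*z + 48)/(-z^2 + 7*z + 8)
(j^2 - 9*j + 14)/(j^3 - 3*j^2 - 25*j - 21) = (j - 2)/(j^2 + 4*j + 3)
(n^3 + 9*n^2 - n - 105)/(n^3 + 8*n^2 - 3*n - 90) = (n + 7)/(n + 6)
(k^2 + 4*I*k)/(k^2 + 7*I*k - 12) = k/(k + 3*I)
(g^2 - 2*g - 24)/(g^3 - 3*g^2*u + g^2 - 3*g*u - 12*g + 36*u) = (6 - g)/(-g^2 + 3*g*u + 3*g - 9*u)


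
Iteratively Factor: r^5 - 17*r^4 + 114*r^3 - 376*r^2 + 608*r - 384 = (r - 3)*(r^4 - 14*r^3 + 72*r^2 - 160*r + 128) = (r - 3)*(r - 2)*(r^3 - 12*r^2 + 48*r - 64) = (r - 4)*(r - 3)*(r - 2)*(r^2 - 8*r + 16) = (r - 4)^2*(r - 3)*(r - 2)*(r - 4)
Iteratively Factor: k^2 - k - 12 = (k - 4)*(k + 3)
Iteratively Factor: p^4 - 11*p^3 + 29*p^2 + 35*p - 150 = (p + 2)*(p^3 - 13*p^2 + 55*p - 75) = (p - 5)*(p + 2)*(p^2 - 8*p + 15) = (p - 5)^2*(p + 2)*(p - 3)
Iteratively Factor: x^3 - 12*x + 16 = (x - 2)*(x^2 + 2*x - 8) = (x - 2)*(x + 4)*(x - 2)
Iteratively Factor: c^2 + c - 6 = (c + 3)*(c - 2)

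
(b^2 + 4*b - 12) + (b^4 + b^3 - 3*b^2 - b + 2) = b^4 + b^3 - 2*b^2 + 3*b - 10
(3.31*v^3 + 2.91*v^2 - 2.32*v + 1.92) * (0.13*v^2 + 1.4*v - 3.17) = 0.4303*v^5 + 5.0123*v^4 - 6.7203*v^3 - 12.2231*v^2 + 10.0424*v - 6.0864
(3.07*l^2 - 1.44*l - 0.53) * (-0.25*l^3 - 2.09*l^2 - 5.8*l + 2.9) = -0.7675*l^5 - 6.0563*l^4 - 14.6639*l^3 + 18.3627*l^2 - 1.102*l - 1.537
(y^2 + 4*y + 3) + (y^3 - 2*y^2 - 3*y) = y^3 - y^2 + y + 3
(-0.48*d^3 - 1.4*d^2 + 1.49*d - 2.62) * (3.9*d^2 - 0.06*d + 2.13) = -1.872*d^5 - 5.4312*d^4 + 4.8726*d^3 - 13.2894*d^2 + 3.3309*d - 5.5806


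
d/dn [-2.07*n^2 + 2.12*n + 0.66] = 2.12 - 4.14*n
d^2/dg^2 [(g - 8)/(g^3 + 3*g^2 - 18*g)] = 6*(g*(g^2 + 3*g - 18)*(-g^2 - 2*g - (g - 8)*(g + 1) + 6) + 3*(g - 8)*(g^2 + 2*g - 6)^2)/(g^3*(g^2 + 3*g - 18)^3)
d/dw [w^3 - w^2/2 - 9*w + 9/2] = 3*w^2 - w - 9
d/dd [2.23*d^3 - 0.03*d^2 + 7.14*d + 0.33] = 6.69*d^2 - 0.06*d + 7.14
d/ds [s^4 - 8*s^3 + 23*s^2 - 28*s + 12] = 4*s^3 - 24*s^2 + 46*s - 28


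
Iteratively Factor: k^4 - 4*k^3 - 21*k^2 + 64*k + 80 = (k - 4)*(k^3 - 21*k - 20) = (k - 5)*(k - 4)*(k^2 + 5*k + 4) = (k - 5)*(k - 4)*(k + 1)*(k + 4)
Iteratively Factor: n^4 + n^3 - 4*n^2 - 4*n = (n - 2)*(n^3 + 3*n^2 + 2*n) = n*(n - 2)*(n^2 + 3*n + 2) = n*(n - 2)*(n + 1)*(n + 2)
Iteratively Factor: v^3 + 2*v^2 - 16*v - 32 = (v + 2)*(v^2 - 16) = (v + 2)*(v + 4)*(v - 4)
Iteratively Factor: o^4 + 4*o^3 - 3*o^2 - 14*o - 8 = (o + 1)*(o^3 + 3*o^2 - 6*o - 8) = (o + 1)*(o + 4)*(o^2 - o - 2) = (o - 2)*(o + 1)*(o + 4)*(o + 1)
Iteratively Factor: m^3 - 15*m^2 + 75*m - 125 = (m - 5)*(m^2 - 10*m + 25) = (m - 5)^2*(m - 5)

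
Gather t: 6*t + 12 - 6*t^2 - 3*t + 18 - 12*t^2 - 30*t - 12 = -18*t^2 - 27*t + 18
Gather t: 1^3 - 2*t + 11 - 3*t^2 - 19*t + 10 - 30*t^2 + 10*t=-33*t^2 - 11*t + 22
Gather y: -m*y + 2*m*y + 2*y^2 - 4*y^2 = m*y - 2*y^2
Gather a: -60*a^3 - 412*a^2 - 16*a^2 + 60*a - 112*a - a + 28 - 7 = -60*a^3 - 428*a^2 - 53*a + 21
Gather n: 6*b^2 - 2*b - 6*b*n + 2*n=6*b^2 - 2*b + n*(2 - 6*b)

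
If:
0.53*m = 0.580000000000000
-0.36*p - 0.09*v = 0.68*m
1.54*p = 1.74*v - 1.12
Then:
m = 1.09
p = -1.82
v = -0.97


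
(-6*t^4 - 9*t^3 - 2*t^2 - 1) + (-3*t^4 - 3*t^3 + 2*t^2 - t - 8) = -9*t^4 - 12*t^3 - t - 9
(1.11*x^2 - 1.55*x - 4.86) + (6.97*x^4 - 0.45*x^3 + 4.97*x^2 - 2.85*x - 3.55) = 6.97*x^4 - 0.45*x^3 + 6.08*x^2 - 4.4*x - 8.41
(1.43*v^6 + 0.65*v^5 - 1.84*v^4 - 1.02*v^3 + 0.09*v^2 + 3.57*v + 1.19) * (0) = 0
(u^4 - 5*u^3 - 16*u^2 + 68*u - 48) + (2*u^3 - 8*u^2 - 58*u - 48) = u^4 - 3*u^3 - 24*u^2 + 10*u - 96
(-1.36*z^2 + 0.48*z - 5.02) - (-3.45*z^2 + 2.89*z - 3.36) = 2.09*z^2 - 2.41*z - 1.66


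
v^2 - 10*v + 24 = (v - 6)*(v - 4)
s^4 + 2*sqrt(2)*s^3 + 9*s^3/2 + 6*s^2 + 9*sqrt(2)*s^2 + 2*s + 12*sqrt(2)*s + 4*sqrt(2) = (s + 1/2)*(s + 2)^2*(s + 2*sqrt(2))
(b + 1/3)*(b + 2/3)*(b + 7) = b^3 + 8*b^2 + 65*b/9 + 14/9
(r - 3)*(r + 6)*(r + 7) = r^3 + 10*r^2 + 3*r - 126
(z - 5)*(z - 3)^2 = z^3 - 11*z^2 + 39*z - 45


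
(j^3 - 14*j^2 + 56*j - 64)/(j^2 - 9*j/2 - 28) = 2*(j^2 - 6*j + 8)/(2*j + 7)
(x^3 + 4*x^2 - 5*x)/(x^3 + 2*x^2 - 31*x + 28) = x*(x + 5)/(x^2 + 3*x - 28)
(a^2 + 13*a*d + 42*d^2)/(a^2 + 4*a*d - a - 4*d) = (a^2 + 13*a*d + 42*d^2)/(a^2 + 4*a*d - a - 4*d)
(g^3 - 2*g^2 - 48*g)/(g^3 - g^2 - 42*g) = (g - 8)/(g - 7)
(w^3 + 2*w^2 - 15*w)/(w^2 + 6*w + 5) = w*(w - 3)/(w + 1)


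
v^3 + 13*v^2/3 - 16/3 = (v - 1)*(v + 4/3)*(v + 4)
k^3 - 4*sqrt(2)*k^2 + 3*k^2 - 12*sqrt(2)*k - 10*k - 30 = (k + 3)*(k - 5*sqrt(2))*(k + sqrt(2))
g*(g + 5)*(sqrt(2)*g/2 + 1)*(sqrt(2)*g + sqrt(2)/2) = g^4 + sqrt(2)*g^3 + 11*g^3/2 + 5*g^2/2 + 11*sqrt(2)*g^2/2 + 5*sqrt(2)*g/2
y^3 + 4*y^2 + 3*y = y*(y + 1)*(y + 3)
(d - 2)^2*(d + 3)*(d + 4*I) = d^4 - d^3 + 4*I*d^3 - 8*d^2 - 4*I*d^2 + 12*d - 32*I*d + 48*I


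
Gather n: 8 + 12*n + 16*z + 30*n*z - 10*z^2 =n*(30*z + 12) - 10*z^2 + 16*z + 8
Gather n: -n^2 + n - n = -n^2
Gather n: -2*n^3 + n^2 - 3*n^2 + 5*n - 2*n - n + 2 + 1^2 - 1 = -2*n^3 - 2*n^2 + 2*n + 2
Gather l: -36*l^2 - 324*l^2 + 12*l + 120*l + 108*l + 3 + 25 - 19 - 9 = -360*l^2 + 240*l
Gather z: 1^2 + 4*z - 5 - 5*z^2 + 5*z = -5*z^2 + 9*z - 4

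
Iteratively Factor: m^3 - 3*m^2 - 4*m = (m - 4)*(m^2 + m) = (m - 4)*(m + 1)*(m)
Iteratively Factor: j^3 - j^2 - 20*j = (j - 5)*(j^2 + 4*j) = j*(j - 5)*(j + 4)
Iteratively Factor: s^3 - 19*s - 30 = (s + 2)*(s^2 - 2*s - 15) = (s - 5)*(s + 2)*(s + 3)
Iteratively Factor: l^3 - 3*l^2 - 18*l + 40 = (l - 5)*(l^2 + 2*l - 8) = (l - 5)*(l - 2)*(l + 4)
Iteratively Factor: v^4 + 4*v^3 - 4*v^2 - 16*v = (v + 2)*(v^3 + 2*v^2 - 8*v) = v*(v + 2)*(v^2 + 2*v - 8) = v*(v + 2)*(v + 4)*(v - 2)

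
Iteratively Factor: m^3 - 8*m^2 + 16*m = (m - 4)*(m^2 - 4*m) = m*(m - 4)*(m - 4)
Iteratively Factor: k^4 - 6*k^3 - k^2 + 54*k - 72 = (k - 4)*(k^3 - 2*k^2 - 9*k + 18) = (k - 4)*(k - 3)*(k^2 + k - 6) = (k - 4)*(k - 3)*(k - 2)*(k + 3)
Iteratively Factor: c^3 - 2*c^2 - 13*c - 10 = (c + 1)*(c^2 - 3*c - 10) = (c + 1)*(c + 2)*(c - 5)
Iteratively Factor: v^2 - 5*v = (v - 5)*(v)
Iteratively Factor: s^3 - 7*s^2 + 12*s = (s - 3)*(s^2 - 4*s) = (s - 4)*(s - 3)*(s)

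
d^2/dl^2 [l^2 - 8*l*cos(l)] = 8*l*cos(l) + 16*sin(l) + 2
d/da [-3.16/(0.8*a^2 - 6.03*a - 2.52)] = (5.056*a - 19.0548)/(-0.8*a^2 + 6.03*a + 2.52)^2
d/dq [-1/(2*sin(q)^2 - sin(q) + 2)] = (4*sin(q) - 1)*cos(q)/(-sin(q) - cos(2*q) + 3)^2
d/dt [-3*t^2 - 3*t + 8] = -6*t - 3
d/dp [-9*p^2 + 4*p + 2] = 4 - 18*p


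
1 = 1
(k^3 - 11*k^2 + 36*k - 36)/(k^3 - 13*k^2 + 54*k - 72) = (k - 2)/(k - 4)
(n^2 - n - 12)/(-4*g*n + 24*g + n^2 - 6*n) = (-n^2 + n + 12)/(4*g*n - 24*g - n^2 + 6*n)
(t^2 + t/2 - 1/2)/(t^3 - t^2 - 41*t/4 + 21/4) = 2*(t + 1)/(2*t^2 - t - 21)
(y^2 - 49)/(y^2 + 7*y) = (y - 7)/y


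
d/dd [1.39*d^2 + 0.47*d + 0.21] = 2.78*d + 0.47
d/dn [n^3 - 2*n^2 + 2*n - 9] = 3*n^2 - 4*n + 2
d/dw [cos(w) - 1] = -sin(w)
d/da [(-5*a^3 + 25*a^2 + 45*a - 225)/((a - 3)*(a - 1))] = 5*(-a^2 + 2*a - 17)/(a^2 - 2*a + 1)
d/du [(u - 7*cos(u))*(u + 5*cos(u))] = 2*u*sin(u) + 2*u + 35*sin(2*u) - 2*cos(u)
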